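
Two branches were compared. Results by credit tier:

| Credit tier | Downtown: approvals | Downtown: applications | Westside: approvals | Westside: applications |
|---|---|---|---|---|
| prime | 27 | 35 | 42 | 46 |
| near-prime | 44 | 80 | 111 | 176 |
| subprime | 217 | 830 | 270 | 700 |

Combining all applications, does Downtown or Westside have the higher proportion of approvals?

Westside

Prime: Downtown 27/35 = 77.1%, Westside 42/46 = 91.3% → Westside
Near-prime: Downtown 44/80 = 55.0%, Westside 111/176 = 63.1% → Westside
Subprime: Downtown 217/830 = 26.1%, Westside 270/700 = 38.6% → Westside
Overall: Downtown 288/945 = 30.5%, Westside 423/922 = 45.9% → Westside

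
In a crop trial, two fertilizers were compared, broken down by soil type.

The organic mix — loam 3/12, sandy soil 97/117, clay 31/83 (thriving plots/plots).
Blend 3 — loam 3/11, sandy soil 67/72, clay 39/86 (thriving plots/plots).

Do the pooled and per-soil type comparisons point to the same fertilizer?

Loam: the organic mix 3/12 = 25.0%, Blend 3 3/11 = 27.3% → Blend 3
Sandy soil: the organic mix 97/117 = 82.9%, Blend 3 67/72 = 93.1% → Blend 3
Clay: the organic mix 31/83 = 37.3%, Blend 3 39/86 = 45.3% → Blend 3
Overall: the organic mix 131/212 = 61.8%, Blend 3 109/169 = 64.5% → Blend 3
Blend 3 wins overall and in every soil group — no reversal.

Yes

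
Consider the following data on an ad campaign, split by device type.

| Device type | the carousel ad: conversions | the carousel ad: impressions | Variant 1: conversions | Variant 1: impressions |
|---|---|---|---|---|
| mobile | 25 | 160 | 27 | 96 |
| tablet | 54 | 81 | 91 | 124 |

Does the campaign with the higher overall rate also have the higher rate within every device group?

Mobile: the carousel ad 25/160 = 15.6%, Variant 1 27/96 = 28.1% → Variant 1
Tablet: the carousel ad 54/81 = 66.7%, Variant 1 91/124 = 73.4% → Variant 1
Overall: the carousel ad 79/241 = 32.8%, Variant 1 118/220 = 53.6% → Variant 1
Variant 1 wins overall and in every device group — no reversal.

Yes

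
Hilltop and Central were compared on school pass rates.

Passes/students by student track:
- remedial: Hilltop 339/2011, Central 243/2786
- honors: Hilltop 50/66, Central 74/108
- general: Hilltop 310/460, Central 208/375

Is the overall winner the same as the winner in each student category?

Remedial: Hilltop 339/2011 = 16.9%, Central 243/2786 = 8.7% → Hilltop
Honors: Hilltop 50/66 = 75.8%, Central 74/108 = 68.5% → Hilltop
General: Hilltop 310/460 = 67.4%, Central 208/375 = 55.5% → Hilltop
Overall: Hilltop 699/2537 = 27.6%, Central 525/3269 = 16.1% → Hilltop
Hilltop wins overall and in every student group — no reversal.

Yes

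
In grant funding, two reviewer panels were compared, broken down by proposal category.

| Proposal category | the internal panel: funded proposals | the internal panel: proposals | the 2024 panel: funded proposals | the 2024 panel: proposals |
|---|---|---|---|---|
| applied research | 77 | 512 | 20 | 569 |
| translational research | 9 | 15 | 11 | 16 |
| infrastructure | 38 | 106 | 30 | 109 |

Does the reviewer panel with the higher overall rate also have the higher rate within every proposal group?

Applied research: the internal panel 77/512 = 15.0%, the 2024 panel 20/569 = 3.5% → the internal panel
Translational research: the internal panel 9/15 = 60.0%, the 2024 panel 11/16 = 68.8% → the 2024 panel
Infrastructure: the internal panel 38/106 = 35.8%, the 2024 panel 30/109 = 27.5% → the internal panel
Overall: the internal panel 124/633 = 19.6%, the 2024 panel 61/694 = 8.8% → the internal panel
Neither sweeps: the internal panel wins 2 of 3 groups, the 2024 panel wins 1. The internal panel wins overall but not every group — no Simpson reversal.

No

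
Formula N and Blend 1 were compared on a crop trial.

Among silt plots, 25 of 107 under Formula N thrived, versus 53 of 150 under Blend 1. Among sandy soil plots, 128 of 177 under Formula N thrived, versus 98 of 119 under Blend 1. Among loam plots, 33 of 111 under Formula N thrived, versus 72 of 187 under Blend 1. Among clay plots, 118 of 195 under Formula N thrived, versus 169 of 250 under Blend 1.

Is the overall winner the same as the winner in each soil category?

Silt: Formula N 25/107 = 23.4%, Blend 1 53/150 = 35.3% → Blend 1
Sandy soil: Formula N 128/177 = 72.3%, Blend 1 98/119 = 82.4% → Blend 1
Loam: Formula N 33/111 = 29.7%, Blend 1 72/187 = 38.5% → Blend 1
Clay: Formula N 118/195 = 60.5%, Blend 1 169/250 = 67.6% → Blend 1
Overall: Formula N 304/590 = 51.5%, Blend 1 392/706 = 55.5% → Blend 1
Blend 1 wins overall and in every soil group — no reversal.

Yes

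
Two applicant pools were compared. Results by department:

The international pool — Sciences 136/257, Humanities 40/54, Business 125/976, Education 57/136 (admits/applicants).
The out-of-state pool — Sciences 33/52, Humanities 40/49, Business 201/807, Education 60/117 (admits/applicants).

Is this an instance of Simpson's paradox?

Sciences: the international pool 136/257 = 52.9%, the out-of-state pool 33/52 = 63.5% → the out-of-state pool
Humanities: the international pool 40/54 = 74.1%, the out-of-state pool 40/49 = 81.6% → the out-of-state pool
Business: the international pool 125/976 = 12.8%, the out-of-state pool 201/807 = 24.9% → the out-of-state pool
Education: the international pool 57/136 = 41.9%, the out-of-state pool 60/117 = 51.3% → the out-of-state pool
Overall: the international pool 358/1423 = 25.2%, the out-of-state pool 334/1025 = 32.6% → the out-of-state pool
The out-of-state pool wins overall and in every department group — no reversal.

No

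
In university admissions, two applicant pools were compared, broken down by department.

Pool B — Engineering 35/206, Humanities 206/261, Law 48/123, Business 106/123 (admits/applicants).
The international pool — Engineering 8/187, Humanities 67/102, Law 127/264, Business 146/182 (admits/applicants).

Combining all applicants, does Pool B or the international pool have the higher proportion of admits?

Engineering: Pool B 35/206 = 17.0%, the international pool 8/187 = 4.3% → Pool B
Humanities: Pool B 206/261 = 78.9%, the international pool 67/102 = 65.7% → Pool B
Law: Pool B 48/123 = 39.0%, the international pool 127/264 = 48.1% → the international pool
Business: Pool B 106/123 = 86.2%, the international pool 146/182 = 80.2% → Pool B
Overall: Pool B 395/713 = 55.4%, the international pool 348/735 = 47.3% → Pool B
(Neither sweeps every department group, but Pool B has the higher pooled rate.)

Pool B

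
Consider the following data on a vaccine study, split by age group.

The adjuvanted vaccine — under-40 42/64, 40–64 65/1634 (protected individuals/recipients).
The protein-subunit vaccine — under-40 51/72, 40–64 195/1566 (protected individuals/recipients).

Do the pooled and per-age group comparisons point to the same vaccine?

Under-40: the adjuvanted vaccine 42/64 = 65.6%, the protein-subunit vaccine 51/72 = 70.8% → the protein-subunit vaccine
40–64: the adjuvanted vaccine 65/1634 = 4.0%, the protein-subunit vaccine 195/1566 = 12.5% → the protein-subunit vaccine
Overall: the adjuvanted vaccine 107/1698 = 6.3%, the protein-subunit vaccine 246/1638 = 15.0% → the protein-subunit vaccine
The protein-subunit vaccine wins overall and in every age group — no reversal.

Yes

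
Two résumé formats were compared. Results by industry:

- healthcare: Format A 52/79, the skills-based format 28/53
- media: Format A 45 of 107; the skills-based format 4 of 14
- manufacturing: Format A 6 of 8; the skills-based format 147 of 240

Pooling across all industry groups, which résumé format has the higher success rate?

Healthcare: Format A 52/79 = 65.8%, the skills-based format 28/53 = 52.8% → Format A
Media: Format A 45/107 = 42.1%, the skills-based format 4/14 = 28.6% → Format A
Manufacturing: Format A 6/8 = 75.0%, the skills-based format 147/240 = 61.2% → Format A
Overall: Format A 103/194 = 53.1%, the skills-based format 179/307 = 58.3% → the skills-based format
(Format A wins every industry group but the skills-based format wins overall — Format A's applications skew toward the low-rate media group.)

the skills-based format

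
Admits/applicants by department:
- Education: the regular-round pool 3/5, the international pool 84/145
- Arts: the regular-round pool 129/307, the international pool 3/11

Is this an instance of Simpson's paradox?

Education: the regular-round pool 3/5 = 60.0%, the international pool 84/145 = 57.9% → the regular-round pool
Arts: the regular-round pool 129/307 = 42.0%, the international pool 3/11 = 27.3% → the regular-round pool
Overall: the regular-round pool 132/312 = 42.3%, the international pool 87/156 = 55.8% → the international pool
The regular-round pool wins each department group but the international pool wins overall — the comparison reverses. The regular-round pool's applicants skew toward Arts, which has a lower base rate.

Yes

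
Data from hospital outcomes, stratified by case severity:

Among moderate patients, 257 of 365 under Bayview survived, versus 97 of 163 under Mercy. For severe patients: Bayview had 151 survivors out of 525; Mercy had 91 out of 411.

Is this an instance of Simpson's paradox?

Moderate: Bayview 257/365 = 70.4%, Mercy 97/163 = 59.5% → Bayview
Severe: Bayview 151/525 = 28.8%, Mercy 91/411 = 22.1% → Bayview
Overall: Bayview 408/890 = 45.8%, Mercy 188/574 = 32.8% → Bayview
Bayview wins overall and in every case group — no reversal.

No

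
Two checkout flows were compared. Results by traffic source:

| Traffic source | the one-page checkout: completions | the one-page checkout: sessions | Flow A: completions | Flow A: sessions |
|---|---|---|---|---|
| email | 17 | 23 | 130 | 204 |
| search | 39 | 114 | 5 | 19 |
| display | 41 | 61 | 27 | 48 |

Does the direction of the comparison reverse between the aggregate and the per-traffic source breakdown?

Email: the one-page checkout 17/23 = 73.9%, Flow A 130/204 = 63.7% → the one-page checkout
Search: the one-page checkout 39/114 = 34.2%, Flow A 5/19 = 26.3% → the one-page checkout
Display: the one-page checkout 41/61 = 67.2%, Flow A 27/48 = 56.2% → the one-page checkout
Overall: the one-page checkout 97/198 = 49.0%, Flow A 162/271 = 59.8% → Flow A
The one-page checkout wins each traffic group but Flow A wins overall — the comparison reverses. The one-page checkout's sessions skew toward search, which has a lower base rate.

Yes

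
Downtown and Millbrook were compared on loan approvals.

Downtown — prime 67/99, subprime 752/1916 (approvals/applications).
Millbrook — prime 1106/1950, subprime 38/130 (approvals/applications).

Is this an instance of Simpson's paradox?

Yes

Prime: Downtown 67/99 = 67.7%, Millbrook 1106/1950 = 56.7% → Downtown
Subprime: Downtown 752/1916 = 39.2%, Millbrook 38/130 = 29.2% → Downtown
Overall: Downtown 819/2015 = 40.6%, Millbrook 1144/2080 = 55.0% → Millbrook
Downtown wins each credit group but Millbrook wins overall — the comparison reverses. Downtown's applications skew toward subprime, which has a lower base rate.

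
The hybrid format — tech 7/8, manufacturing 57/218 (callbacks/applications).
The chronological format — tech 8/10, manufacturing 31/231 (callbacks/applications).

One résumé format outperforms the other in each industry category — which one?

the hybrid format

Tech: the hybrid format 7/8 = 87.5%, the chronological format 8/10 = 80.0% → the hybrid format
Manufacturing: the hybrid format 57/218 = 26.1%, the chronological format 31/231 = 13.4% → the hybrid format
The hybrid format has the higher rate in both groups.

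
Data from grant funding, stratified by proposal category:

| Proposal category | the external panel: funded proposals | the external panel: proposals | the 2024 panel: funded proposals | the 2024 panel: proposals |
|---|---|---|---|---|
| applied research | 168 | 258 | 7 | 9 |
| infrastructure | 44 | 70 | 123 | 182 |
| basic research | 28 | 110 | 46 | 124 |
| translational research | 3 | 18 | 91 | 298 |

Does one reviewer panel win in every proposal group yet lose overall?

Applied research: the external panel 168/258 = 65.1%, the 2024 panel 7/9 = 77.8% → the 2024 panel
Infrastructure: the external panel 44/70 = 62.9%, the 2024 panel 123/182 = 67.6% → the 2024 panel
Basic research: the external panel 28/110 = 25.5%, the 2024 panel 46/124 = 37.1% → the 2024 panel
Translational research: the external panel 3/18 = 16.7%, the 2024 panel 91/298 = 30.5% → the 2024 panel
Overall: the external panel 243/456 = 53.3%, the 2024 panel 267/613 = 43.6% → the external panel
The 2024 panel wins each proposal group but the external panel wins overall — the comparison reverses. The 2024 panel's proposals skew toward translational research, which has a lower base rate.

Yes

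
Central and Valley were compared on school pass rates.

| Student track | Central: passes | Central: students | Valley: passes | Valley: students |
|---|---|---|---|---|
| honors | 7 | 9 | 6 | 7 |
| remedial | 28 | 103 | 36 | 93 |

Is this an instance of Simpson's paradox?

No

Honors: Central 7/9 = 77.8%, Valley 6/7 = 85.7% → Valley
Remedial: Central 28/103 = 27.2%, Valley 36/93 = 38.7% → Valley
Overall: Central 35/112 = 31.2%, Valley 42/100 = 42.0% → Valley
Valley wins overall and in every student group — no reversal.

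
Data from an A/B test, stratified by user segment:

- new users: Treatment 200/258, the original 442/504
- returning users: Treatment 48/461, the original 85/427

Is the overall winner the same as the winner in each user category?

New users: Treatment 200/258 = 77.5%, the original 442/504 = 87.7% → the original
Returning users: Treatment 48/461 = 10.4%, the original 85/427 = 19.9% → the original
Overall: Treatment 248/719 = 34.5%, the original 527/931 = 56.6% → the original
The original wins overall and in every user group — no reversal.

Yes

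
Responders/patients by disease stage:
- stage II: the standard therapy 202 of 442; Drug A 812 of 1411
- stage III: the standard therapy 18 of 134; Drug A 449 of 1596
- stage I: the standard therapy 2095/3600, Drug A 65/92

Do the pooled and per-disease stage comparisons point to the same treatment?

Stage II: the standard therapy 202/442 = 45.7%, Drug A 812/1411 = 57.5% → Drug A
Stage III: the standard therapy 18/134 = 13.4%, Drug A 449/1596 = 28.1% → Drug A
Stage I: the standard therapy 2095/3600 = 58.2%, Drug A 65/92 = 70.7% → Drug A
Overall: the standard therapy 2315/4176 = 55.4%, Drug A 1326/3099 = 42.8% → the standard therapy
Drug A wins each disease group but the standard therapy wins overall — the comparison reverses. Drug A's patients skew toward stage III, which has a lower base rate.

No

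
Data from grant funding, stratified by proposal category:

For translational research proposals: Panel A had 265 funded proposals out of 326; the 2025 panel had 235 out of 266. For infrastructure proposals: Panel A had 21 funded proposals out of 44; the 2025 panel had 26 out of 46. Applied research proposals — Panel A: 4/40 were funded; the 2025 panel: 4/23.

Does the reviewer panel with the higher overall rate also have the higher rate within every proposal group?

Yes

Translational research: Panel A 265/326 = 81.3%, the 2025 panel 235/266 = 88.3% → the 2025 panel
Infrastructure: Panel A 21/44 = 47.7%, the 2025 panel 26/46 = 56.5% → the 2025 panel
Applied research: Panel A 4/40 = 10.0%, the 2025 panel 4/23 = 17.4% → the 2025 panel
Overall: Panel A 290/410 = 70.7%, the 2025 panel 265/335 = 79.1% → the 2025 panel
The 2025 panel wins overall and in every proposal group — no reversal.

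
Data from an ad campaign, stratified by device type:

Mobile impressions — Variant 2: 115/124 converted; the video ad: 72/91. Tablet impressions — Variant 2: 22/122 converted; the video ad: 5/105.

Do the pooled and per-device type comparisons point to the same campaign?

Mobile: Variant 2 115/124 = 92.7%, the video ad 72/91 = 79.1% → Variant 2
Tablet: Variant 2 22/122 = 18.0%, the video ad 5/105 = 4.8% → Variant 2
Overall: Variant 2 137/246 = 55.7%, the video ad 77/196 = 39.3% → Variant 2
Variant 2 wins overall and in every device group — no reversal.

Yes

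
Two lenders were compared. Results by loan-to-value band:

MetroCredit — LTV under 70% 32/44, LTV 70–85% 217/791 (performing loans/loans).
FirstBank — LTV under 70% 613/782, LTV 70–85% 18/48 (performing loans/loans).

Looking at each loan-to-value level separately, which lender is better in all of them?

FirstBank

LTV under 70%: MetroCredit 32/44 = 72.7%, FirstBank 613/782 = 78.4% → FirstBank
LTV 70–85%: MetroCredit 217/791 = 27.4%, FirstBank 18/48 = 37.5% → FirstBank
FirstBank has the higher rate in both groups.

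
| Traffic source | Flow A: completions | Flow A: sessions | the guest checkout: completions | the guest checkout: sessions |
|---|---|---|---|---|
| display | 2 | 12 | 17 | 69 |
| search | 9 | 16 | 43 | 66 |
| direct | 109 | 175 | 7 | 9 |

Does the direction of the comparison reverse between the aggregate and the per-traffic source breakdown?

Display: Flow A 2/12 = 16.7%, the guest checkout 17/69 = 24.6% → the guest checkout
Search: Flow A 9/16 = 56.2%, the guest checkout 43/66 = 65.2% → the guest checkout
Direct: Flow A 109/175 = 62.3%, the guest checkout 7/9 = 77.8% → the guest checkout
Overall: Flow A 120/203 = 59.1%, the guest checkout 67/144 = 46.5% → Flow A
The guest checkout wins each traffic group but Flow A wins overall — the comparison reverses. The guest checkout's sessions skew toward display, which has a lower base rate.

Yes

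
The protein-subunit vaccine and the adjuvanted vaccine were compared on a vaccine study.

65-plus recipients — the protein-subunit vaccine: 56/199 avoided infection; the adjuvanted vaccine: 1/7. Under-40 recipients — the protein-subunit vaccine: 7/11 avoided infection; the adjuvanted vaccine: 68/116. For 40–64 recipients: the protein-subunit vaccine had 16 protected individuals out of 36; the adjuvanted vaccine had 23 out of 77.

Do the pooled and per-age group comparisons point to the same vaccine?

No

65-plus: the protein-subunit vaccine 56/199 = 28.1%, the adjuvanted vaccine 1/7 = 14.3% → the protein-subunit vaccine
Under-40: the protein-subunit vaccine 7/11 = 63.6%, the adjuvanted vaccine 68/116 = 58.6% → the protein-subunit vaccine
40–64: the protein-subunit vaccine 16/36 = 44.4%, the adjuvanted vaccine 23/77 = 29.9% → the protein-subunit vaccine
Overall: the protein-subunit vaccine 79/246 = 32.1%, the adjuvanted vaccine 92/200 = 46.0% → the adjuvanted vaccine
The protein-subunit vaccine wins each age group but the adjuvanted vaccine wins overall — the comparison reverses. The protein-subunit vaccine's recipients skew toward 65-plus, which has a lower base rate.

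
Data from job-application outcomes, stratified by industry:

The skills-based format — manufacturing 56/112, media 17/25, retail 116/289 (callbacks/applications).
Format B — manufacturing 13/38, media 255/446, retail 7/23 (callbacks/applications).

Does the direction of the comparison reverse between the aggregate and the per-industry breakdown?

Manufacturing: the skills-based format 56/112 = 50.0%, Format B 13/38 = 34.2% → the skills-based format
Media: the skills-based format 17/25 = 68.0%, Format B 255/446 = 57.2% → the skills-based format
Retail: the skills-based format 116/289 = 40.1%, Format B 7/23 = 30.4% → the skills-based format
Overall: the skills-based format 189/426 = 44.4%, Format B 275/507 = 54.2% → Format B
The skills-based format wins each industry group but Format B wins overall — the comparison reverses. The skills-based format's applications skew toward retail, which has a lower base rate.

Yes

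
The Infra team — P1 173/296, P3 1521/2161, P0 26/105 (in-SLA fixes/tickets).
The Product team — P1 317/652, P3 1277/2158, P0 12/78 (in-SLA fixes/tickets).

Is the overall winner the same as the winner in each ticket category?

P1: the Infra team 173/296 = 58.4%, the Product team 317/652 = 48.6% → the Infra team
P3: the Infra team 1521/2161 = 70.4%, the Product team 1277/2158 = 59.2% → the Infra team
P0: the Infra team 26/105 = 24.8%, the Product team 12/78 = 15.4% → the Infra team
Overall: the Infra team 1720/2562 = 67.1%, the Product team 1606/2888 = 55.6% → the Infra team
The Infra team wins overall and in every ticket group — no reversal.

Yes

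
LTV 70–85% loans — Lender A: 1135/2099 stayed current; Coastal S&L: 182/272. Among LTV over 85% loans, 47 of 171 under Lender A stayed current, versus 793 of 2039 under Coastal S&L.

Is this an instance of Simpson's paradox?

LTV 70–85%: Lender A 1135/2099 = 54.1%, Coastal S&L 182/272 = 66.9% → Coastal S&L
LTV over 85%: Lender A 47/171 = 27.5%, Coastal S&L 793/2039 = 38.9% → Coastal S&L
Overall: Lender A 1182/2270 = 52.1%, Coastal S&L 975/2311 = 42.2% → Lender A
Coastal S&L wins each loan-to-value group but Lender A wins overall — the comparison reverses. Coastal S&L's loans skew toward LTV over 85%, which has a lower base rate.

Yes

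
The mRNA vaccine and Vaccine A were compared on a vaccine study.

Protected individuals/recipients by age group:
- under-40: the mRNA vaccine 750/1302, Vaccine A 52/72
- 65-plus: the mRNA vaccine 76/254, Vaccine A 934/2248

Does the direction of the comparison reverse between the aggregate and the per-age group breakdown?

Yes

Under-40: the mRNA vaccine 750/1302 = 57.6%, Vaccine A 52/72 = 72.2% → Vaccine A
65-plus: the mRNA vaccine 76/254 = 29.9%, Vaccine A 934/2248 = 41.5% → Vaccine A
Overall: the mRNA vaccine 826/1556 = 53.1%, Vaccine A 986/2320 = 42.5% → the mRNA vaccine
Vaccine A wins each age group but the mRNA vaccine wins overall — the comparison reverses. Vaccine A's recipients skew toward 65-plus, which has a lower base rate.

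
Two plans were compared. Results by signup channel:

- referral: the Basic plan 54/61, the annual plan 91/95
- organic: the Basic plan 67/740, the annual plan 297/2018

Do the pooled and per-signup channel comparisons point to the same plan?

Yes

Referral: the Basic plan 54/61 = 88.5%, the annual plan 91/95 = 95.8% → the annual plan
Organic: the Basic plan 67/740 = 9.1%, the annual plan 297/2018 = 14.7% → the annual plan
Overall: the Basic plan 121/801 = 15.1%, the annual plan 388/2113 = 18.4% → the annual plan
The annual plan wins overall and in every signup group — no reversal.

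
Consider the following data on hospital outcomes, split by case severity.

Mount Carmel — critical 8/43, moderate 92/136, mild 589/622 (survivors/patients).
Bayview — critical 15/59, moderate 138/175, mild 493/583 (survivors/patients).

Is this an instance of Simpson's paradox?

Critical: Mount Carmel 8/43 = 18.6%, Bayview 15/59 = 25.4% → Bayview
Moderate: Mount Carmel 92/136 = 67.6%, Bayview 138/175 = 78.9% → Bayview
Mild: Mount Carmel 589/622 = 94.7%, Bayview 493/583 = 84.6% → Mount Carmel
Overall: Mount Carmel 689/801 = 86.0%, Bayview 646/817 = 79.1% → Mount Carmel
Neither sweeps: Mount Carmel wins 1 of 3 groups, Bayview wins 2. Mount Carmel wins overall but not every group — no Simpson reversal.

No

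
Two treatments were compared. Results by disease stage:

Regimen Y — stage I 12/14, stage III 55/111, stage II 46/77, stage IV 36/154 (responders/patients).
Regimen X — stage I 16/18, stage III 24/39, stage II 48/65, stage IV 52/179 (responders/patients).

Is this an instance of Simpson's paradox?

Stage I: Regimen Y 12/14 = 85.7%, Regimen X 16/18 = 88.9% → Regimen X
Stage III: Regimen Y 55/111 = 49.5%, Regimen X 24/39 = 61.5% → Regimen X
Stage II: Regimen Y 46/77 = 59.7%, Regimen X 48/65 = 73.8% → Regimen X
Stage IV: Regimen Y 36/154 = 23.4%, Regimen X 52/179 = 29.1% → Regimen X
Overall: Regimen Y 149/356 = 41.9%, Regimen X 140/301 = 46.5% → Regimen X
Regimen X wins overall and in every disease group — no reversal.

No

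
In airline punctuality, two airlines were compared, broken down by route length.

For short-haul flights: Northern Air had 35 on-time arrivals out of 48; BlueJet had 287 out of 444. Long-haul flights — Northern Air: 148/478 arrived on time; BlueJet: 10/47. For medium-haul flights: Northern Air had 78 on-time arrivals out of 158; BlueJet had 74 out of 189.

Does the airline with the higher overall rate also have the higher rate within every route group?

No

Short-haul: Northern Air 35/48 = 72.9%, BlueJet 287/444 = 64.6% → Northern Air
Long-haul: Northern Air 148/478 = 31.0%, BlueJet 10/47 = 21.3% → Northern Air
Medium-haul: Northern Air 78/158 = 49.4%, BlueJet 74/189 = 39.2% → Northern Air
Overall: Northern Air 261/684 = 38.2%, BlueJet 371/680 = 54.6% → BlueJet
Northern Air wins each route group but BlueJet wins overall — the comparison reverses. Northern Air's flights skew toward long-haul, which has a lower base rate.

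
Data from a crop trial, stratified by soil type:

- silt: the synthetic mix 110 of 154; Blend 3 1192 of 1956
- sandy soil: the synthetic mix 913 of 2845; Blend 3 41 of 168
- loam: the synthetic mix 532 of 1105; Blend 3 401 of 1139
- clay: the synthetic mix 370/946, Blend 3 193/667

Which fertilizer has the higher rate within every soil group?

the synthetic mix

Silt: the synthetic mix 110/154 = 71.4%, Blend 3 1192/1956 = 60.9% → the synthetic mix
Sandy soil: the synthetic mix 913/2845 = 32.1%, Blend 3 41/168 = 24.4% → the synthetic mix
Loam: the synthetic mix 532/1105 = 48.1%, Blend 3 401/1139 = 35.2% → the synthetic mix
Clay: the synthetic mix 370/946 = 39.1%, Blend 3 193/667 = 28.9% → the synthetic mix
The synthetic mix has the higher rate in all 4 groups.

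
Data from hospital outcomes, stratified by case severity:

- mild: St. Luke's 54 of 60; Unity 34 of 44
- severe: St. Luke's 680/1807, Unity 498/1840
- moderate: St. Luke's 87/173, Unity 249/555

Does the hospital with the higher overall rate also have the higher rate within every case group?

Yes

Mild: St. Luke's 54/60 = 90.0%, Unity 34/44 = 77.3% → St. Luke's
Severe: St. Luke's 680/1807 = 37.6%, Unity 498/1840 = 27.1% → St. Luke's
Moderate: St. Luke's 87/173 = 50.3%, Unity 249/555 = 44.9% → St. Luke's
Overall: St. Luke's 821/2040 = 40.2%, Unity 781/2439 = 32.0% → St. Luke's
St. Luke's wins overall and in every case group — no reversal.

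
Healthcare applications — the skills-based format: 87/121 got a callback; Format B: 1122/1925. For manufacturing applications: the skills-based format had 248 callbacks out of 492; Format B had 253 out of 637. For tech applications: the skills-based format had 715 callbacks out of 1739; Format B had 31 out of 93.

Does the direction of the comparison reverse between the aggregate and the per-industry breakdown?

Healthcare: the skills-based format 87/121 = 71.9%, Format B 1122/1925 = 58.3% → the skills-based format
Manufacturing: the skills-based format 248/492 = 50.4%, Format B 253/637 = 39.7% → the skills-based format
Tech: the skills-based format 715/1739 = 41.1%, Format B 31/93 = 33.3% → the skills-based format
Overall: the skills-based format 1050/2352 = 44.6%, Format B 1406/2655 = 53.0% → Format B
The skills-based format wins each industry group but Format B wins overall — the comparison reverses. The skills-based format's applications skew toward tech, which has a lower base rate.

Yes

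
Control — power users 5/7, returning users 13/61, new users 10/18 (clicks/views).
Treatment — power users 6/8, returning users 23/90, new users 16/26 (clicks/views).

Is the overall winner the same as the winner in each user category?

Yes

Power users: Control 5/7 = 71.4%, Treatment 6/8 = 75.0% → Treatment
Returning users: Control 13/61 = 21.3%, Treatment 23/90 = 25.6% → Treatment
New users: Control 10/18 = 55.6%, Treatment 16/26 = 61.5% → Treatment
Overall: Control 28/86 = 32.6%, Treatment 45/124 = 36.3% → Treatment
Treatment wins overall and in every user group — no reversal.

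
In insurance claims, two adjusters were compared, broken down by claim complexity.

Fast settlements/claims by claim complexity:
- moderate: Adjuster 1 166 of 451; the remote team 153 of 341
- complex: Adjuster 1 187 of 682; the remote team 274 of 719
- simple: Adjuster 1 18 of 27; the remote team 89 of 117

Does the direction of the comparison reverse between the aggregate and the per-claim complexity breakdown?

Moderate: Adjuster 1 166/451 = 36.8%, the remote team 153/341 = 44.9% → the remote team
Complex: Adjuster 1 187/682 = 27.4%, the remote team 274/719 = 38.1% → the remote team
Simple: Adjuster 1 18/27 = 66.7%, the remote team 89/117 = 76.1% → the remote team
Overall: Adjuster 1 371/1160 = 32.0%, the remote team 516/1177 = 43.8% → the remote team
The remote team wins overall and in every claim group — no reversal.

No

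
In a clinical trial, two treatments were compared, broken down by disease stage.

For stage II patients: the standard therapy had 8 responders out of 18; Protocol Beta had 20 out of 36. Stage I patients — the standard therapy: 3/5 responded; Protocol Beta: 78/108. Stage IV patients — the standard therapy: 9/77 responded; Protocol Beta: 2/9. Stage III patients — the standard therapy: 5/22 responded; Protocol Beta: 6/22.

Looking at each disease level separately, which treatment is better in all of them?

Protocol Beta

Stage II: the standard therapy 8/18 = 44.4%, Protocol Beta 20/36 = 55.6% → Protocol Beta
Stage I: the standard therapy 3/5 = 60.0%, Protocol Beta 78/108 = 72.2% → Protocol Beta
Stage IV: the standard therapy 9/77 = 11.7%, Protocol Beta 2/9 = 22.2% → Protocol Beta
Stage III: the standard therapy 5/22 = 22.7%, Protocol Beta 6/22 = 27.3% → Protocol Beta
Protocol Beta has the higher rate in all 4 groups.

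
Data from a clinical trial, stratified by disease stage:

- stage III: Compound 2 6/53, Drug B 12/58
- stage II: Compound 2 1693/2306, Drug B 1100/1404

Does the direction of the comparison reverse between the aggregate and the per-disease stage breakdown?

No

Stage III: Compound 2 6/53 = 11.3%, Drug B 12/58 = 20.7% → Drug B
Stage II: Compound 2 1693/2306 = 73.4%, Drug B 1100/1404 = 78.3% → Drug B
Overall: Compound 2 1699/2359 = 72.0%, Drug B 1112/1462 = 76.1% → Drug B
Drug B wins overall and in every disease group — no reversal.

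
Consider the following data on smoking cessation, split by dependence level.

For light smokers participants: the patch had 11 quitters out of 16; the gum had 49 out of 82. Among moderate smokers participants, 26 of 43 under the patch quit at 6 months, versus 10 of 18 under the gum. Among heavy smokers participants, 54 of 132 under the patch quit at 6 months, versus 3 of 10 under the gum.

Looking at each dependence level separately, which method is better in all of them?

the patch

Light smokers: the patch 11/16 = 68.8%, the gum 49/82 = 59.8% → the patch
Moderate smokers: the patch 26/43 = 60.5%, the gum 10/18 = 55.6% → the patch
Heavy smokers: the patch 54/132 = 40.9%, the gum 3/10 = 30.0% → the patch
The patch has the higher rate in all 3 groups.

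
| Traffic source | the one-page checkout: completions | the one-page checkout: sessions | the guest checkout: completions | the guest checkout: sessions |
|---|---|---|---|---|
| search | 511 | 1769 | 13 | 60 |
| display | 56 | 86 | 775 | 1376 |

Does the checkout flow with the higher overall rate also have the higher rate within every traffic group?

No

Search: the one-page checkout 511/1769 = 28.9%, the guest checkout 13/60 = 21.7% → the one-page checkout
Display: the one-page checkout 56/86 = 65.1%, the guest checkout 775/1376 = 56.3% → the one-page checkout
Overall: the one-page checkout 567/1855 = 30.6%, the guest checkout 788/1436 = 54.9% → the guest checkout
The one-page checkout wins each traffic group but the guest checkout wins overall — the comparison reverses. The one-page checkout's sessions skew toward search, which has a lower base rate.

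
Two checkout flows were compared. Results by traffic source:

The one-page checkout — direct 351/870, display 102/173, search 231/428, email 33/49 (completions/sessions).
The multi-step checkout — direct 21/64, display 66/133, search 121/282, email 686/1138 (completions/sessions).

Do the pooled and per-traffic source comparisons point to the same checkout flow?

No

Direct: the one-page checkout 351/870 = 40.3%, the multi-step checkout 21/64 = 32.8% → the one-page checkout
Display: the one-page checkout 102/173 = 59.0%, the multi-step checkout 66/133 = 49.6% → the one-page checkout
Search: the one-page checkout 231/428 = 54.0%, the multi-step checkout 121/282 = 42.9% → the one-page checkout
Email: the one-page checkout 33/49 = 67.3%, the multi-step checkout 686/1138 = 60.3% → the one-page checkout
Overall: the one-page checkout 717/1520 = 47.2%, the multi-step checkout 894/1617 = 55.3% → the multi-step checkout
The one-page checkout wins each traffic group but the multi-step checkout wins overall — the comparison reverses. The one-page checkout's sessions skew toward direct, which has a lower base rate.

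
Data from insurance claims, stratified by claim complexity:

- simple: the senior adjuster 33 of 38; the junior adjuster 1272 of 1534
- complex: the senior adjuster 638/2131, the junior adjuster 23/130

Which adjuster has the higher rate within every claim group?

the senior adjuster

Simple: the senior adjuster 33/38 = 86.8%, the junior adjuster 1272/1534 = 82.9% → the senior adjuster
Complex: the senior adjuster 638/2131 = 29.9%, the junior adjuster 23/130 = 17.7% → the senior adjuster
The senior adjuster has the higher rate in both groups.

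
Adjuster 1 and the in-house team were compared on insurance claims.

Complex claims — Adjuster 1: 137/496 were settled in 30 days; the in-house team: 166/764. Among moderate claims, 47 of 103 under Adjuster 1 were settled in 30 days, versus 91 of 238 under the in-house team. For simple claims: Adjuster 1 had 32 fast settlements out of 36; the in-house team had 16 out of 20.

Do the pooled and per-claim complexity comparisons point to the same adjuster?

Complex: Adjuster 1 137/496 = 27.6%, the in-house team 166/764 = 21.7% → Adjuster 1
Moderate: Adjuster 1 47/103 = 45.6%, the in-house team 91/238 = 38.2% → Adjuster 1
Simple: Adjuster 1 32/36 = 88.9%, the in-house team 16/20 = 80.0% → Adjuster 1
Overall: Adjuster 1 216/635 = 34.0%, the in-house team 273/1022 = 26.7% → Adjuster 1
Adjuster 1 wins overall and in every claim group — no reversal.

Yes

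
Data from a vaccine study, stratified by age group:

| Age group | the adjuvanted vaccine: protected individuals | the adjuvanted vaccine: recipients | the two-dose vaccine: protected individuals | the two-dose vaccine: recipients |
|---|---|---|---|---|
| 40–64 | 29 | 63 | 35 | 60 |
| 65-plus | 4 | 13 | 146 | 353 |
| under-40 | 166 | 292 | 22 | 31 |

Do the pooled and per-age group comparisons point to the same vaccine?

No

40–64: the adjuvanted vaccine 29/63 = 46.0%, the two-dose vaccine 35/60 = 58.3% → the two-dose vaccine
65-plus: the adjuvanted vaccine 4/13 = 30.8%, the two-dose vaccine 146/353 = 41.4% → the two-dose vaccine
Under-40: the adjuvanted vaccine 166/292 = 56.8%, the two-dose vaccine 22/31 = 71.0% → the two-dose vaccine
Overall: the adjuvanted vaccine 199/368 = 54.1%, the two-dose vaccine 203/444 = 45.7% → the adjuvanted vaccine
The two-dose vaccine wins each age group but the adjuvanted vaccine wins overall — the comparison reverses. The two-dose vaccine's recipients skew toward 65-plus, which has a lower base rate.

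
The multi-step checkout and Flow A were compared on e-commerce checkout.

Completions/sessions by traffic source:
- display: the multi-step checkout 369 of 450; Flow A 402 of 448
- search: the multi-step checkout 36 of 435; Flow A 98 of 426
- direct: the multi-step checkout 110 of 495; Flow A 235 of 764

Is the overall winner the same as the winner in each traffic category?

Yes

Display: the multi-step checkout 369/450 = 82.0%, Flow A 402/448 = 89.7% → Flow A
Search: the multi-step checkout 36/435 = 8.3%, Flow A 98/426 = 23.0% → Flow A
Direct: the multi-step checkout 110/495 = 22.2%, Flow A 235/764 = 30.8% → Flow A
Overall: the multi-step checkout 515/1380 = 37.3%, Flow A 735/1638 = 44.9% → Flow A
Flow A wins overall and in every traffic group — no reversal.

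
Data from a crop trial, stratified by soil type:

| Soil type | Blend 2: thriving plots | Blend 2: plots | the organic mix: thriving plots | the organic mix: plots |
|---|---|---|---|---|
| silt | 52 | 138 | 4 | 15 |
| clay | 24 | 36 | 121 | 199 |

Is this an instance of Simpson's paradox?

Silt: Blend 2 52/138 = 37.7%, the organic mix 4/15 = 26.7% → Blend 2
Clay: Blend 2 24/36 = 66.7%, the organic mix 121/199 = 60.8% → Blend 2
Overall: Blend 2 76/174 = 43.7%, the organic mix 125/214 = 58.4% → the organic mix
Blend 2 wins each soil group but the organic mix wins overall — the comparison reverses. Blend 2's plots skew toward silt, which has a lower base rate.

Yes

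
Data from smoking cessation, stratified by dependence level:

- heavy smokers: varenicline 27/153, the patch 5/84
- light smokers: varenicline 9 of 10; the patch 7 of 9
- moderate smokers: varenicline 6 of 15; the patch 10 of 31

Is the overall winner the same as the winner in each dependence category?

Heavy smokers: varenicline 27/153 = 17.6%, the patch 5/84 = 6.0% → varenicline
Light smokers: varenicline 9/10 = 90.0%, the patch 7/9 = 77.8% → varenicline
Moderate smokers: varenicline 6/15 = 40.0%, the patch 10/31 = 32.3% → varenicline
Overall: varenicline 42/178 = 23.6%, the patch 22/124 = 17.7% → varenicline
Varenicline wins overall and in every dependence group — no reversal.

Yes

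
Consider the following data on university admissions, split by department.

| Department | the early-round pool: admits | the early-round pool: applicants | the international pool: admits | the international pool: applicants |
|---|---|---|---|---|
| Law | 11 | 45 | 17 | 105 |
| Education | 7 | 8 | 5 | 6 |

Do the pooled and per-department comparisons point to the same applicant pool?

Law: the early-round pool 11/45 = 24.4%, the international pool 17/105 = 16.2% → the early-round pool
Education: the early-round pool 7/8 = 87.5%, the international pool 5/6 = 83.3% → the early-round pool
Overall: the early-round pool 18/53 = 34.0%, the international pool 22/111 = 19.8% → the early-round pool
The early-round pool wins overall and in every department group — no reversal.

Yes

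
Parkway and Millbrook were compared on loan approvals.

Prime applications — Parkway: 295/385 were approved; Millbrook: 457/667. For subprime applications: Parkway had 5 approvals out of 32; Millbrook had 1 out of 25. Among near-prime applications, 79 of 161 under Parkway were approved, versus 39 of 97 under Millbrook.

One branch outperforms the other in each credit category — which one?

Parkway

Prime: Parkway 295/385 = 76.6%, Millbrook 457/667 = 68.5% → Parkway
Subprime: Parkway 5/32 = 15.6%, Millbrook 1/25 = 4.0% → Parkway
Near-prime: Parkway 79/161 = 49.1%, Millbrook 39/97 = 40.2% → Parkway
Parkway has the higher rate in all 3 groups.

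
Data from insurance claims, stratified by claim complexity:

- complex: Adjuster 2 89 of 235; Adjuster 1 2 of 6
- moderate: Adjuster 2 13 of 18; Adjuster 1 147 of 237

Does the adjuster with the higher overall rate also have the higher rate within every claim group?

No

Complex: Adjuster 2 89/235 = 37.9%, Adjuster 1 2/6 = 33.3% → Adjuster 2
Moderate: Adjuster 2 13/18 = 72.2%, Adjuster 1 147/237 = 62.0% → Adjuster 2
Overall: Adjuster 2 102/253 = 40.3%, Adjuster 1 149/243 = 61.3% → Adjuster 1
Adjuster 2 wins each claim group but Adjuster 1 wins overall — the comparison reverses. Adjuster 2's claims skew toward complex, which has a lower base rate.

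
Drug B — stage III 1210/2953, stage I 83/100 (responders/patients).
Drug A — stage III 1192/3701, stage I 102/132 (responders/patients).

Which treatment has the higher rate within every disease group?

Stage III: Drug B 1210/2953 = 41.0%, Drug A 1192/3701 = 32.2% → Drug B
Stage I: Drug B 83/100 = 83.0%, Drug A 102/132 = 77.3% → Drug B
Drug B has the higher rate in both groups.

Drug B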